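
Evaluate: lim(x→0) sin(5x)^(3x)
This is an exponential indeterminate form.

For exponential indeterminate forms, take the natural log:
  Let L = lim(x→0) sin(5x)^(3x)
  Then ln(L) = lim(x→0) [exponent × ln(base)]
  Evaluate using L'Hôpital or standard limits, then exponentiate.
  L = 1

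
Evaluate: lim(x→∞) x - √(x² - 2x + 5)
This is an ∞-∞ indeterminate form.

Combine fractions or rationalize to convert ∞-∞ to 0/0 form:
  lim(x→∞) x - √(x² - 2x + 5) = 1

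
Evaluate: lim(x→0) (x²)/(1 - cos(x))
This is a 0/0 indeterminate form.

Apply L'Hôpital's rule: differentiate numerator and denominator separately.
  f(x) = x^2   ⇒   f'(x) = 2·x
  g(x) = 1 - cos(x)   ⇒   g'(x) = sin(x)
  lim(x→0) f'(x)/g'(x) = lim(x→0) (2·x)/(sin(x))
  = 2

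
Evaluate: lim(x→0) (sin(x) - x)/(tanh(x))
This is a 0/0 indeterminate form.

Apply L'Hôpital's rule: differentiate numerator and denominator separately.
  f(x) = -x + sin(x)   ⇒   f'(x) = cos(x) - 1
  g(x) = tanh(x)   ⇒   g'(x) = 1 - tanh(x)^2
  lim(x→0) f'(x)/g'(x) = lim(x→0) (cos(x) - 1)/(1 - tanh(x)^2)
  = 0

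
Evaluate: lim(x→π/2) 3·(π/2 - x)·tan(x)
This is a 0·∞ indeterminate form.

Rewrite 0·∞ as a quotient (0/0 or ∞/∞ form), then apply L'Hôpital's rule:
  lim(x→π/2) 3·(π/2 - x)·tan(x) = 3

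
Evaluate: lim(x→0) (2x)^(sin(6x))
This is an exponential indeterminate form.

For exponential indeterminate forms, take the natural log:
  Let L = lim(x→0) (2x)^(sin(6x))
  Then ln(L) = lim(x→0) [exponent × ln(base)]
  Evaluate using L'Hôpital or standard limits, then exponentiate.
  L = 1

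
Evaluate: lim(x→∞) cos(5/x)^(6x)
This is an exponential indeterminate form.

For exponential indeterminate forms, take the natural log:
  Let L = lim(x→∞) cos(5/x)^(6x)
  Then ln(L) = lim(x→∞) [exponent × ln(base)]
  Evaluate using L'Hôpital or standard limits, then exponentiate.
  L = 1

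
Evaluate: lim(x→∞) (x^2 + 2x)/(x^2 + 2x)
This is an ∞/∞ indeterminate form.

Apply L'Hôpital's rule: differentiate numerator and denominator separately.
  f(x) = x^2 + 2·x   ⇒   f'(x) = 2·x + 2
  g(x) = x^2 + 2·x   ⇒   g'(x) = 2·x + 2
  lim(x→∞) f'(x)/g'(x) = lim(x→∞) (2·x + 2)/(2·x + 2)
  = 1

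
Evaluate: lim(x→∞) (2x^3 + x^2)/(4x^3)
This is an ∞/∞ indeterminate form.

Apply L'Hôpital's rule: differentiate numerator and denominator separately.
  f(x) = 2·x^3 + x^2   ⇒   f'(x) = 6·x^2 + 2·x
  g(x) = 4·x^3   ⇒   g'(x) = 12·x^2
  lim(x→∞) f'(x)/g'(x) = lim(x→∞) (6·x^2 + 2·x)/(12·x^2)
  = 1/2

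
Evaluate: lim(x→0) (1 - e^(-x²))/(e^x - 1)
This is a 0/0 indeterminate form.

Apply L'Hôpital's rule: differentiate numerator and denominator separately.
  f(x) = 1 - e^(-x^2)   ⇒   f'(x) = 2·x·e^(-x^2)
  g(x) = e^(x) - 1   ⇒   g'(x) = e^(x)
  lim(x→0) f'(x)/g'(x) = lim(x→0) (2·x·e^(-x^2))/(e^(x))
  = 0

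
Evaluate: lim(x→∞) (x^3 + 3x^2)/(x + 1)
This is an ∞/∞ indeterminate form.

Apply L'Hôpital's rule: differentiate numerator and denominator separately.
  f(x) = x^3 + 3·x^2   ⇒   f'(x) = 3·x^2 + 6·x
  g(x) = x + 1   ⇒   g'(x) = 1
  lim(x→∞) f'(x)/g'(x) = lim(x→∞) (3·x^2 + 6·x)/(1)
  = ∞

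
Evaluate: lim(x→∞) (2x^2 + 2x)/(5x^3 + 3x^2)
This is an ∞/∞ indeterminate form.

Apply L'Hôpital's rule: differentiate numerator and denominator separately.
  f(x) = 2·x^2 + 2·x   ⇒   f'(x) = 4·x + 2
  g(x) = 5·x^3 + 3·x^2   ⇒   g'(x) = 15·x^2 + 6·x
  lim(x→∞) f'(x)/g'(x) = lim(x→∞) (4·x + 2)/(15·x^2 + 6·x)
  = 0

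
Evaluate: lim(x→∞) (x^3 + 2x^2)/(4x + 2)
This is an ∞/∞ indeterminate form.

Apply L'Hôpital's rule: differentiate numerator and denominator separately.
  f(x) = x^3 + 2·x^2   ⇒   f'(x) = 3·x^2 + 4·x
  g(x) = 4·x + 2   ⇒   g'(x) = 4
  lim(x→∞) f'(x)/g'(x) = lim(x→∞) (3·x^2 + 4·x)/(4)
  = ∞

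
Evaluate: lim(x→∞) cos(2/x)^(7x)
This is an exponential indeterminate form.

For exponential indeterminate forms, take the natural log:
  Let L = lim(x→∞) cos(2/x)^(7x)
  Then ln(L) = lim(x→∞) [exponent × ln(base)]
  Evaluate using L'Hôpital or standard limits, then exponentiate.
  L = 1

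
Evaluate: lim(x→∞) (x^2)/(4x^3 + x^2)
This is an ∞/∞ indeterminate form.

Apply L'Hôpital's rule: differentiate numerator and denominator separately.
  f(x) = x^2   ⇒   f'(x) = 2·x
  g(x) = 4·x^3 + x^2   ⇒   g'(x) = 12·x^2 + 2·x
  lim(x→∞) f'(x)/g'(x) = lim(x→∞) (2·x)/(12·x^2 + 2·x)
  = 0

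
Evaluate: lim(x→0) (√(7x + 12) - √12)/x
This is a standard limit.

Factor or rationalize the expression:
  lim(x→0) (√(7x + 12) - √12)/x = 7·sqrt(3)/12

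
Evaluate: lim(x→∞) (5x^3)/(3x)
This is an ∞/∞ indeterminate form.

Apply L'Hôpital's rule: differentiate numerator and denominator separately.
  f(x) = 5·x^3   ⇒   f'(x) = 15·x^2
  g(x) = 3·x   ⇒   g'(x) = 3
  lim(x→∞) f'(x)/g'(x) = lim(x→∞) (15·x^2)/(3)
  = ∞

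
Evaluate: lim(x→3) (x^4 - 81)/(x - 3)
This is a standard limit.

Factor or rationalize the expression:
  lim(x→3) (x^4 - 81)/(x - 3) = 108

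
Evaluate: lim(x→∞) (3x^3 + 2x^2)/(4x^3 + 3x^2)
This is an ∞/∞ indeterminate form.

Apply L'Hôpital's rule: differentiate numerator and denominator separately.
  f(x) = 3·x^3 + 2·x^2   ⇒   f'(x) = 9·x^2 + 4·x
  g(x) = 4·x^3 + 3·x^2   ⇒   g'(x) = 12·x^2 + 6·x
  lim(x→∞) f'(x)/g'(x) = lim(x→∞) (9·x^2 + 4·x)/(12·x^2 + 6·x)
  = 3/4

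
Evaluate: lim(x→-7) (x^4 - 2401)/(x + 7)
This is a standard limit.

Factor or rationalize the expression:
  lim(x→-7) (x^4 - 2401)/(x + 7) = -1372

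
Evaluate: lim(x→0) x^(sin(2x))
This is an exponential indeterminate form.

For exponential indeterminate forms, take the natural log:
  Let L = lim(x→0) x^(sin(2x))
  Then ln(L) = lim(x→0) [exponent × ln(base)]
  Evaluate using L'Hôpital or standard limits, then exponentiate.
  L = 1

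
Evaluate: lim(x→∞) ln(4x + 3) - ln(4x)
This is an ∞-∞ indeterminate form.

Combine fractions or rationalize to convert ∞-∞ to 0/0 form:
  lim(x→∞) ln(4x + 3) - ln(4x) = 0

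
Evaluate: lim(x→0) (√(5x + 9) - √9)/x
This is a standard limit.

Factor or rationalize the expression:
  lim(x→0) (√(5x + 9) - √9)/x = 5/6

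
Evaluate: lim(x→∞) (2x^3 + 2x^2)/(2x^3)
This is an ∞/∞ indeterminate form.

Apply L'Hôpital's rule: differentiate numerator and denominator separately.
  f(x) = 2·x^3 + 2·x^2   ⇒   f'(x) = 6·x^2 + 4·x
  g(x) = 2·x^3   ⇒   g'(x) = 6·x^2
  lim(x→∞) f'(x)/g'(x) = lim(x→∞) (6·x^2 + 4·x)/(6·x^2)
  = 1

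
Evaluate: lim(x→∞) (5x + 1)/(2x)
This is an ∞/∞ indeterminate form.

Apply L'Hôpital's rule: differentiate numerator and denominator separately.
  f(x) = 5·x + 1   ⇒   f'(x) = 5
  g(x) = 2·x   ⇒   g'(x) = 2
  lim(x→∞) f'(x)/g'(x) = lim(x→∞) (5)/(2)
  = 5/2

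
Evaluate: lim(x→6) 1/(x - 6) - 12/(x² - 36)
This is an ∞-∞ indeterminate form.

Combine fractions or rationalize to convert ∞-∞ to 0/0 form:
  lim(x→6) 1/(x - 6) - 12/(x² - 36) = 1/12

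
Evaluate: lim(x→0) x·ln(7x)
This is a 0·∞ indeterminate form.

Rewrite 0·∞ as a quotient (0/0 or ∞/∞ form), then apply L'Hôpital's rule:
  lim(x→0) x·ln(7x) = 0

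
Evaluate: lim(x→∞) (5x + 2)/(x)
This is an ∞/∞ indeterminate form.

Apply L'Hôpital's rule: differentiate numerator and denominator separately.
  f(x) = 5·x + 2   ⇒   f'(x) = 5
  g(x) = x   ⇒   g'(x) = 1
  lim(x→∞) f'(x)/g'(x) = lim(x→∞) (5)/(1)
  = 5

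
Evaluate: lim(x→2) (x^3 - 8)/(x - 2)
This is a standard limit.

Factor or rationalize the expression:
  lim(x→2) (x^3 - 8)/(x - 2) = 12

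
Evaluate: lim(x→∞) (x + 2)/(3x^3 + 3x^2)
This is an ∞/∞ indeterminate form.

Apply L'Hôpital's rule: differentiate numerator and denominator separately.
  f(x) = x + 2   ⇒   f'(x) = 1
  g(x) = 3·x^3 + 3·x^2   ⇒   g'(x) = 9·x^2 + 6·x
  lim(x→∞) f'(x)/g'(x) = lim(x→∞) (1)/(9·x^2 + 6·x)
  = 0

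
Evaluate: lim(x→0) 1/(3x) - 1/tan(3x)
This is an ∞-∞ indeterminate form.

Combine fractions or rationalize to convert ∞-∞ to 0/0 form:
  lim(x→0) 1/(3x) - 1/tan(3x) = 0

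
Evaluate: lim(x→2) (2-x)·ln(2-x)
This is a 0·∞ indeterminate form.

Rewrite 0·∞ as a quotient (0/0 or ∞/∞ form), then apply L'Hôpital's rule:
  lim(x→2) (2-x)·ln(2-x) = 0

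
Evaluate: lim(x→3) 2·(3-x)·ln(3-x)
This is a 0·∞ indeterminate form.

Rewrite 0·∞ as a quotient (0/0 or ∞/∞ form), then apply L'Hôpital's rule:
  lim(x→3) 2·(3-x)·ln(3-x) = 0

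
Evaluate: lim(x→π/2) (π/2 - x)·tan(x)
This is a 0·∞ indeterminate form.

Rewrite 0·∞ as a quotient (0/0 or ∞/∞ form), then apply L'Hôpital's rule:
  lim(x→π/2) (π/2 - x)·tan(x) = 1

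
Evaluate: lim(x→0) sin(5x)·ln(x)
This is a 0·∞ indeterminate form.

Rewrite 0·∞ as a quotient (0/0 or ∞/∞ form), then apply L'Hôpital's rule:
  lim(x→0) sin(5x)·ln(x) = 0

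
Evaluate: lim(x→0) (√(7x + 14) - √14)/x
This is a standard limit.

Factor or rationalize the expression:
  lim(x→0) (√(7x + 14) - √14)/x = sqrt(14)/4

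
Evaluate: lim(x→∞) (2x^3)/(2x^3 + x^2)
This is an ∞/∞ indeterminate form.

Apply L'Hôpital's rule: differentiate numerator and denominator separately.
  f(x) = 2·x^3   ⇒   f'(x) = 6·x^2
  g(x) = 2·x^3 + x^2   ⇒   g'(x) = 6·x^2 + 2·x
  lim(x→∞) f'(x)/g'(x) = lim(x→∞) (6·x^2)/(6·x^2 + 2·x)
  = 1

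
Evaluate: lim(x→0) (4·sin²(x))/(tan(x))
This is a 0/0 indeterminate form.

Apply L'Hôpital's rule: differentiate numerator and denominator separately.
  f(x) = 4·sin(x)^2   ⇒   f'(x) = 8·sin(x)·cos(x)
  g(x) = tan(x)   ⇒   g'(x) = tan(x)^2 + 1
  lim(x→0) f'(x)/g'(x) = lim(x→0) (8·sin(x)·cos(x))/(tan(x)^2 + 1)
  = 0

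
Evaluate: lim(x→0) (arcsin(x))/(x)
This is a 0/0 indeterminate form.

Apply L'Hôpital's rule: differentiate numerator and denominator separately.
  f(x) = asin(x)   ⇒   f'(x) = 1/sqrt(1 - x^2)
  g(x) = x   ⇒   g'(x) = 1
  lim(x→0) f'(x)/g'(x) = lim(x→0) (1/sqrt(1 - x^2))/(1)
  = 1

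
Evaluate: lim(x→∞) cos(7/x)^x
This is an exponential indeterminate form.

For exponential indeterminate forms, take the natural log:
  Let L = lim(x→∞) cos(7/x)^x
  Then ln(L) = lim(x→∞) [exponent × ln(base)]
  Evaluate using L'Hôpital or standard limits, then exponentiate.
  L = 1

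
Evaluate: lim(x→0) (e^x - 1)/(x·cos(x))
This is a 0/0 indeterminate form.

Apply L'Hôpital's rule: differentiate numerator and denominator separately.
  f(x) = e^(x) - 1   ⇒   f'(x) = e^(x)
  g(x) = x·cos(x)   ⇒   g'(x) = -x·sin(x) + cos(x)
  lim(x→0) f'(x)/g'(x) = lim(x→0) (e^(x))/(-x·sin(x) + cos(x))
  = 1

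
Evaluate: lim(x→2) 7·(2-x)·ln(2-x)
This is a 0·∞ indeterminate form.

Rewrite 0·∞ as a quotient (0/0 or ∞/∞ form), then apply L'Hôpital's rule:
  lim(x→2) 7·(2-x)·ln(2-x) = 0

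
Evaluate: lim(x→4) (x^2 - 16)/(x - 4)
This is a standard limit.

Factor or rationalize the expression:
  lim(x→4) (x^2 - 16)/(x - 4) = 8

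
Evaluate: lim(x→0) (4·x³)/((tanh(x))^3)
This is a 0/0 indeterminate form.

Apply L'Hôpital's rule: differentiate numerator and denominator separately.
  f(x) = 4·x^3   ⇒   f'(x) = 12·x^2
  g(x) = tanh(x)^3   ⇒   g'(x) = (3 - 3·tanh(x)^2)·tanh(x)^2
  lim(x→0) f'(x)/g'(x) = lim(x→0) (12·x^2)/((3 - 3·tanh(x)^2)·tanh(x)^2)
  = 4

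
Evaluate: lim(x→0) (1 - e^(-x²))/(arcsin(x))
This is a 0/0 indeterminate form.

Apply L'Hôpital's rule: differentiate numerator and denominator separately.
  f(x) = 1 - e^(-x^2)   ⇒   f'(x) = 2·x·e^(-x^2)
  g(x) = asin(x)   ⇒   g'(x) = 1/sqrt(1 - x^2)
  lim(x→0) f'(x)/g'(x) = lim(x→0) (2·x·e^(-x^2))/(1/sqrt(1 - x^2))
  = 0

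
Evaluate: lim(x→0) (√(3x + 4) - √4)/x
This is a standard limit.

Factor or rationalize the expression:
  lim(x→0) (√(3x + 4) - √4)/x = 3/4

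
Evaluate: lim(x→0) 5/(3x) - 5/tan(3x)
This is an ∞-∞ indeterminate form.

Combine fractions or rationalize to convert ∞-∞ to 0/0 form:
  lim(x→0) 5/(3x) - 5/tan(3x) = 0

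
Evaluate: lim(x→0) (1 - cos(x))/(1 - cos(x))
This is a 0/0 indeterminate form.

Apply L'Hôpital's rule: differentiate numerator and denominator separately.
  f(x) = 1 - cos(x)   ⇒   f'(x) = sin(x)
  g(x) = 1 - cos(x)   ⇒   g'(x) = sin(x)
  lim(x→0) f'(x)/g'(x) = lim(x→0) (sin(x))/(sin(x))
  = 1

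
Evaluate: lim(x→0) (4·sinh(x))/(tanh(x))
This is a 0/0 indeterminate form.

Apply L'Hôpital's rule: differentiate numerator and denominator separately.
  f(x) = 4·sinh(x)   ⇒   f'(x) = 4·cosh(x)
  g(x) = tanh(x)   ⇒   g'(x) = 1 - tanh(x)^2
  lim(x→0) f'(x)/g'(x) = lim(x→0) (4·cosh(x))/(1 - tanh(x)^2)
  = 4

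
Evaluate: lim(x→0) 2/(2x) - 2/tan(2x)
This is an ∞-∞ indeterminate form.

Combine fractions or rationalize to convert ∞-∞ to 0/0 form:
  lim(x→0) 2/(2x) - 2/tan(2x) = 0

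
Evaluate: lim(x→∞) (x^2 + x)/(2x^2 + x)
This is an ∞/∞ indeterminate form.

Apply L'Hôpital's rule: differentiate numerator and denominator separately.
  f(x) = x^2 + x   ⇒   f'(x) = 2·x + 1
  g(x) = 2·x^2 + x   ⇒   g'(x) = 4·x + 1
  lim(x→∞) f'(x)/g'(x) = lim(x→∞) (2·x + 1)/(4·x + 1)
  = 1/2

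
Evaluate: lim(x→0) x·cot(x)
This is a 0·∞ indeterminate form.

Rewrite 0·∞ as a quotient (0/0 or ∞/∞ form), then apply L'Hôpital's rule:
  lim(x→0) x·cot(x) = 1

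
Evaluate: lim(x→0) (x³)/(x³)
This is a 0/0 indeterminate form.

Apply L'Hôpital's rule: differentiate numerator and denominator separately.
  f(x) = x^3   ⇒   f'(x) = 3·x^2
  g(x) = x^3   ⇒   g'(x) = 3·x^2
  lim(x→0) f'(x)/g'(x) = lim(x→0) (3·x^2)/(3·x^2)
  = 1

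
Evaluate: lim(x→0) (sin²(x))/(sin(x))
This is a 0/0 indeterminate form.

Apply L'Hôpital's rule: differentiate numerator and denominator separately.
  f(x) = sin(x)^2   ⇒   f'(x) = 2·sin(x)·cos(x)
  g(x) = sin(x)   ⇒   g'(x) = cos(x)
  lim(x→0) f'(x)/g'(x) = lim(x→0) (2·sin(x)·cos(x))/(cos(x))
  = 0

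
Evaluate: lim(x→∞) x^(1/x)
This is an exponential indeterminate form.

For exponential indeterminate forms, take the natural log:
  Let L = lim(x→∞) x^(1/x)
  Then ln(L) = lim(x→∞) [exponent × ln(base)]
  Evaluate using L'Hôpital or standard limits, then exponentiate.
  L = 1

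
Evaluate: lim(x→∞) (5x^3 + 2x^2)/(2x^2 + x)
This is an ∞/∞ indeterminate form.

Apply L'Hôpital's rule: differentiate numerator and denominator separately.
  f(x) = 5·x^3 + 2·x^2   ⇒   f'(x) = 15·x^2 + 4·x
  g(x) = 2·x^2 + x   ⇒   g'(x) = 4·x + 1
  lim(x→∞) f'(x)/g'(x) = lim(x→∞) (15·x^2 + 4·x)/(4·x + 1)
  = ∞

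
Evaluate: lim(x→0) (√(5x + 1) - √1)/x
This is a standard limit.

Factor or rationalize the expression:
  lim(x→0) (√(5x + 1) - √1)/x = 5/2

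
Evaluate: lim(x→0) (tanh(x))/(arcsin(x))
This is a 0/0 indeterminate form.

Apply L'Hôpital's rule: differentiate numerator and denominator separately.
  f(x) = tanh(x)   ⇒   f'(x) = 1 - tanh(x)^2
  g(x) = asin(x)   ⇒   g'(x) = 1/sqrt(1 - x^2)
  lim(x→0) f'(x)/g'(x) = lim(x→0) (1 - tanh(x)^2)/(1/sqrt(1 - x^2))
  = 1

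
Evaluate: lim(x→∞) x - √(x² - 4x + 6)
This is an ∞-∞ indeterminate form.

Combine fractions or rationalize to convert ∞-∞ to 0/0 form:
  lim(x→∞) x - √(x² - 4x + 6) = 2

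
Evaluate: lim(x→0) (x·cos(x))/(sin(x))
This is a 0/0 indeterminate form.

Apply L'Hôpital's rule: differentiate numerator and denominator separately.
  f(x) = x·cos(x)   ⇒   f'(x) = -x·sin(x) + cos(x)
  g(x) = sin(x)   ⇒   g'(x) = cos(x)
  lim(x→0) f'(x)/g'(x) = lim(x→0) (-x·sin(x) + cos(x))/(cos(x))
  = 1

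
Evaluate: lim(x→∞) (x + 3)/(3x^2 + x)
This is an ∞/∞ indeterminate form.

Apply L'Hôpital's rule: differentiate numerator and denominator separately.
  f(x) = x + 3   ⇒   f'(x) = 1
  g(x) = 3·x^2 + x   ⇒   g'(x) = 6·x + 1
  lim(x→∞) f'(x)/g'(x) = lim(x→∞) (1)/(6·x + 1)
  = 0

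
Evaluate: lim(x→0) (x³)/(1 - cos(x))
This is a 0/0 indeterminate form.

Apply L'Hôpital's rule: differentiate numerator and denominator separately.
  f(x) = x^3   ⇒   f'(x) = 3·x^2
  g(x) = 1 - cos(x)   ⇒   g'(x) = sin(x)
  lim(x→0) f'(x)/g'(x) = lim(x→0) (3·x^2)/(sin(x))
  = 0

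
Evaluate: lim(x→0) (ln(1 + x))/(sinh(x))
This is a 0/0 indeterminate form.

Apply L'Hôpital's rule: differentiate numerator and denominator separately.
  f(x) = ln(x + 1)   ⇒   f'(x) = 1/(x + 1)
  g(x) = sinh(x)   ⇒   g'(x) = cosh(x)
  lim(x→0) f'(x)/g'(x) = lim(x→0) (1/(x + 1))/(cosh(x))
  = 1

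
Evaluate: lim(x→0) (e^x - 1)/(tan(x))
This is a 0/0 indeterminate form.

Apply L'Hôpital's rule: differentiate numerator and denominator separately.
  f(x) = e^(x) - 1   ⇒   f'(x) = e^(x)
  g(x) = tan(x)   ⇒   g'(x) = tan(x)^2 + 1
  lim(x→0) f'(x)/g'(x) = lim(x→0) (e^(x))/(tan(x)^2 + 1)
  = 1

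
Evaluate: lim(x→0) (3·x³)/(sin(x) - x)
This is a 0/0 indeterminate form.

Apply L'Hôpital's rule: differentiate numerator and denominator separately.
  f(x) = 3·x^3   ⇒   f'(x) = 9·x^2
  g(x) = -x + sin(x)   ⇒   g'(x) = cos(x) - 1
  lim(x→0) f'(x)/g'(x) = lim(x→0) (9·x^2)/(cos(x) - 1)
  = -18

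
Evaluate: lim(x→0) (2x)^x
This is an exponential indeterminate form.

For exponential indeterminate forms, take the natural log:
  Let L = lim(x→0) (2x)^x
  Then ln(L) = lim(x→0) [exponent × ln(base)]
  Evaluate using L'Hôpital or standard limits, then exponentiate.
  L = 1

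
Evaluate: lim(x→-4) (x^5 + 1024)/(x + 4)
This is a standard limit.

Factor or rationalize the expression:
  lim(x→-4) (x^5 + 1024)/(x + 4) = 1280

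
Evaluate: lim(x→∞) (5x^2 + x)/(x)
This is an ∞/∞ indeterminate form.

Apply L'Hôpital's rule: differentiate numerator and denominator separately.
  f(x) = 5·x^2 + x   ⇒   f'(x) = 10·x + 1
  g(x) = x   ⇒   g'(x) = 1
  lim(x→∞) f'(x)/g'(x) = lim(x→∞) (10·x + 1)/(1)
  = ∞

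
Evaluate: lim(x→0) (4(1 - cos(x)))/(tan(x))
This is a 0/0 indeterminate form.

Apply L'Hôpital's rule: differentiate numerator and denominator separately.
  f(x) = 4 - 4·cos(x)   ⇒   f'(x) = 4·sin(x)
  g(x) = tan(x)   ⇒   g'(x) = tan(x)^2 + 1
  lim(x→0) f'(x)/g'(x) = lim(x→0) (4·sin(x))/(tan(x)^2 + 1)
  = 0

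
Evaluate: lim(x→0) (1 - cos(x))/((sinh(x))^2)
This is a 0/0 indeterminate form.

Apply L'Hôpital's rule: differentiate numerator and denominator separately.
  f(x) = 1 - cos(x)   ⇒   f'(x) = sin(x)
  g(x) = sinh(x)^2   ⇒   g'(x) = 2·sinh(x)·cosh(x)
  lim(x→0) f'(x)/g'(x) = lim(x→0) (sin(x))/(2·sinh(x)·cosh(x))
  = 1/2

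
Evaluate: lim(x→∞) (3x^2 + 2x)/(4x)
This is an ∞/∞ indeterminate form.

Apply L'Hôpital's rule: differentiate numerator and denominator separately.
  f(x) = 3·x^2 + 2·x   ⇒   f'(x) = 6·x + 2
  g(x) = 4·x   ⇒   g'(x) = 4
  lim(x→∞) f'(x)/g'(x) = lim(x→∞) (6·x + 2)/(4)
  = ∞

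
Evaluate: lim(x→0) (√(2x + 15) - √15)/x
This is a standard limit.

Factor or rationalize the expression:
  lim(x→0) (√(2x + 15) - √15)/x = sqrt(15)/15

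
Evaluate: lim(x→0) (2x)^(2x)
This is an exponential indeterminate form.

For exponential indeterminate forms, take the natural log:
  Let L = lim(x→0) (2x)^(2x)
  Then ln(L) = lim(x→0) [exponent × ln(base)]
  Evaluate using L'Hôpital or standard limits, then exponentiate.
  L = 1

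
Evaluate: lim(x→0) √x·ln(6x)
This is a 0·∞ indeterminate form.

Rewrite 0·∞ as a quotient (0/0 or ∞/∞ form), then apply L'Hôpital's rule:
  lim(x→0) √x·ln(6x) = 0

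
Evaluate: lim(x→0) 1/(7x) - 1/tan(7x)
This is an ∞-∞ indeterminate form.

Combine fractions or rationalize to convert ∞-∞ to 0/0 form:
  lim(x→0) 1/(7x) - 1/tan(7x) = 0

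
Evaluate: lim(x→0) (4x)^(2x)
This is an exponential indeterminate form.

For exponential indeterminate forms, take the natural log:
  Let L = lim(x→0) (4x)^(2x)
  Then ln(L) = lim(x→0) [exponent × ln(base)]
  Evaluate using L'Hôpital or standard limits, then exponentiate.
  L = 1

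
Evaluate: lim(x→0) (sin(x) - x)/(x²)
This is a 0/0 indeterminate form.

Apply L'Hôpital's rule: differentiate numerator and denominator separately.
  f(x) = -x + sin(x)   ⇒   f'(x) = cos(x) - 1
  g(x) = x^2   ⇒   g'(x) = 2·x
  lim(x→0) f'(x)/g'(x) = lim(x→0) (cos(x) - 1)/(2·x)
  = 0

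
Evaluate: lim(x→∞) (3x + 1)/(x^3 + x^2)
This is an ∞/∞ indeterminate form.

Apply L'Hôpital's rule: differentiate numerator and denominator separately.
  f(x) = 3·x + 1   ⇒   f'(x) = 3
  g(x) = x^3 + x^2   ⇒   g'(x) = 3·x^2 + 2·x
  lim(x→∞) f'(x)/g'(x) = lim(x→∞) (3)/(3·x^2 + 2·x)
  = 0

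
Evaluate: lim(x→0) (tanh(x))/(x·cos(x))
This is a 0/0 indeterminate form.

Apply L'Hôpital's rule: differentiate numerator and denominator separately.
  f(x) = tanh(x)   ⇒   f'(x) = 1 - tanh(x)^2
  g(x) = x·cos(x)   ⇒   g'(x) = -x·sin(x) + cos(x)
  lim(x→0) f'(x)/g'(x) = lim(x→0) (1 - tanh(x)^2)/(-x·sin(x) + cos(x))
  = 1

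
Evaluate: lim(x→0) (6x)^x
This is an exponential indeterminate form.

For exponential indeterminate forms, take the natural log:
  Let L = lim(x→0) (6x)^x
  Then ln(L) = lim(x→0) [exponent × ln(base)]
  Evaluate using L'Hôpital or standard limits, then exponentiate.
  L = 1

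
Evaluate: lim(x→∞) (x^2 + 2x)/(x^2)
This is an ∞/∞ indeterminate form.

Apply L'Hôpital's rule: differentiate numerator and denominator separately.
  f(x) = x^2 + 2·x   ⇒   f'(x) = 2·x + 2
  g(x) = x^2   ⇒   g'(x) = 2·x
  lim(x→∞) f'(x)/g'(x) = lim(x→∞) (2·x + 2)/(2·x)
  = 1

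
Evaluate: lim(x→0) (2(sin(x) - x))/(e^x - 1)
This is a 0/0 indeterminate form.

Apply L'Hôpital's rule: differentiate numerator and denominator separately.
  f(x) = -2·x + 2·sin(x)   ⇒   f'(x) = 2·cos(x) - 2
  g(x) = e^(x) - 1   ⇒   g'(x) = e^(x)
  lim(x→0) f'(x)/g'(x) = lim(x→0) (2·cos(x) - 2)/(e^(x))
  = 0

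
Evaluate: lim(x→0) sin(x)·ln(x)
This is a 0·∞ indeterminate form.

Rewrite 0·∞ as a quotient (0/0 or ∞/∞ form), then apply L'Hôpital's rule:
  lim(x→0) sin(x)·ln(x) = 0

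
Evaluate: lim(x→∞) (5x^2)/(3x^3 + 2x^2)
This is an ∞/∞ indeterminate form.

Apply L'Hôpital's rule: differentiate numerator and denominator separately.
  f(x) = 5·x^2   ⇒   f'(x) = 10·x
  g(x) = 3·x^3 + 2·x^2   ⇒   g'(x) = 9·x^2 + 4·x
  lim(x→∞) f'(x)/g'(x) = lim(x→∞) (10·x)/(9·x^2 + 4·x)
  = 0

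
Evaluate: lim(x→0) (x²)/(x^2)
This is a 0/0 indeterminate form.

Apply L'Hôpital's rule: differentiate numerator and denominator separately.
  f(x) = x^2   ⇒   f'(x) = 2·x
  g(x) = x^2   ⇒   g'(x) = 2·x
  lim(x→0) f'(x)/g'(x) = lim(x→0) (2·x)/(2·x)
  = 1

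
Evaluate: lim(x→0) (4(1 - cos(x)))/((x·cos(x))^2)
This is a 0/0 indeterminate form.

Apply L'Hôpital's rule: differentiate numerator and denominator separately.
  f(x) = 4 - 4·cos(x)   ⇒   f'(x) = 4·sin(x)
  g(x) = x^2·cos(x)^2   ⇒   g'(x) = -2·x^2·sin(x)·cos(x) + 2·x·cos(x)^2
  lim(x→0) f'(x)/g'(x) = lim(x→0) (4·sin(x))/(-2·x^2·sin(x)·cos(x) + 2·x·cos(x)^2)
  = 2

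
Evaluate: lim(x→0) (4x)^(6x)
This is an exponential indeterminate form.

For exponential indeterminate forms, take the natural log:
  Let L = lim(x→0) (4x)^(6x)
  Then ln(L) = lim(x→0) [exponent × ln(base)]
  Evaluate using L'Hôpital or standard limits, then exponentiate.
  L = 1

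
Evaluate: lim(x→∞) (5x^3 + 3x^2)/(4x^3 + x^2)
This is an ∞/∞ indeterminate form.

Apply L'Hôpital's rule: differentiate numerator and denominator separately.
  f(x) = 5·x^3 + 3·x^2   ⇒   f'(x) = 15·x^2 + 6·x
  g(x) = 4·x^3 + x^2   ⇒   g'(x) = 12·x^2 + 2·x
  lim(x→∞) f'(x)/g'(x) = lim(x→∞) (15·x^2 + 6·x)/(12·x^2 + 2·x)
  = 5/4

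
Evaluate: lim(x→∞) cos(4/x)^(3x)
This is an exponential indeterminate form.

For exponential indeterminate forms, take the natural log:
  Let L = lim(x→∞) cos(4/x)^(3x)
  Then ln(L) = lim(x→∞) [exponent × ln(base)]
  Evaluate using L'Hôpital or standard limits, then exponentiate.
  L = 1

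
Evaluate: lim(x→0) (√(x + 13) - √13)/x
This is a standard limit.

Factor or rationalize the expression:
  lim(x→0) (√(x + 13) - √13)/x = sqrt(13)/26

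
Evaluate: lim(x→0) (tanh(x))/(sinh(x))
This is a 0/0 indeterminate form.

Apply L'Hôpital's rule: differentiate numerator and denominator separately.
  f(x) = tanh(x)   ⇒   f'(x) = 1 - tanh(x)^2
  g(x) = sinh(x)   ⇒   g'(x) = cosh(x)
  lim(x→0) f'(x)/g'(x) = lim(x→0) (1 - tanh(x)^2)/(cosh(x))
  = 1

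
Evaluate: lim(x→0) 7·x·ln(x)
This is a 0·∞ indeterminate form.

Rewrite 0·∞ as a quotient (0/0 or ∞/∞ form), then apply L'Hôpital's rule:
  lim(x→0) 7·x·ln(x) = 0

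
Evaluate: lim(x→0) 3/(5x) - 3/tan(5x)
This is an ∞-∞ indeterminate form.

Combine fractions or rationalize to convert ∞-∞ to 0/0 form:
  lim(x→0) 3/(5x) - 3/tan(5x) = 0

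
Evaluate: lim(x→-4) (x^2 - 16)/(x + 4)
This is a standard limit.

Factor or rationalize the expression:
  lim(x→-4) (x^2 - 16)/(x + 4) = -8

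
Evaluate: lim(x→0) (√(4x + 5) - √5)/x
This is a standard limit.

Factor or rationalize the expression:
  lim(x→0) (√(4x + 5) - √5)/x = 2·sqrt(5)/5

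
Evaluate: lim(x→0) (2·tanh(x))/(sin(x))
This is a 0/0 indeterminate form.

Apply L'Hôpital's rule: differentiate numerator and denominator separately.
  f(x) = 2·tanh(x)   ⇒   f'(x) = 2 - 2·tanh(x)^2
  g(x) = sin(x)   ⇒   g'(x) = cos(x)
  lim(x→0) f'(x)/g'(x) = lim(x→0) (2 - 2·tanh(x)^2)/(cos(x))
  = 2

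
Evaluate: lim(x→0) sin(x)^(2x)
This is an exponential indeterminate form.

For exponential indeterminate forms, take the natural log:
  Let L = lim(x→0) sin(x)^(2x)
  Then ln(L) = lim(x→0) [exponent × ln(base)]
  Evaluate using L'Hôpital or standard limits, then exponentiate.
  L = 1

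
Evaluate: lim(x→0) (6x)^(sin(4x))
This is an exponential indeterminate form.

For exponential indeterminate forms, take the natural log:
  Let L = lim(x→0) (6x)^(sin(4x))
  Then ln(L) = lim(x→0) [exponent × ln(base)]
  Evaluate using L'Hôpital or standard limits, then exponentiate.
  L = 1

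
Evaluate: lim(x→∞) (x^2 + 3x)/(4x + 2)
This is an ∞/∞ indeterminate form.

Apply L'Hôpital's rule: differentiate numerator and denominator separately.
  f(x) = x^2 + 3·x   ⇒   f'(x) = 2·x + 3
  g(x) = 4·x + 2   ⇒   g'(x) = 4
  lim(x→∞) f'(x)/g'(x) = lim(x→∞) (2·x + 3)/(4)
  = ∞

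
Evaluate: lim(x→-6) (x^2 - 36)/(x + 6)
This is a standard limit.

Factor or rationalize the expression:
  lim(x→-6) (x^2 - 36)/(x + 6) = -12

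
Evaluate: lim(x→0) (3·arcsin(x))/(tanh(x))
This is a 0/0 indeterminate form.

Apply L'Hôpital's rule: differentiate numerator and denominator separately.
  f(x) = 3·asin(x)   ⇒   f'(x) = 3/sqrt(1 - x^2)
  g(x) = tanh(x)   ⇒   g'(x) = 1 - tanh(x)^2
  lim(x→0) f'(x)/g'(x) = lim(x→0) (3/sqrt(1 - x^2))/(1 - tanh(x)^2)
  = 3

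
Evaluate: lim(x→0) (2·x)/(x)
This is a 0/0 indeterminate form.

Apply L'Hôpital's rule: differentiate numerator and denominator separately.
  f(x) = 2·x   ⇒   f'(x) = 2
  g(x) = x   ⇒   g'(x) = 1
  lim(x→0) f'(x)/g'(x) = lim(x→0) (2)/(1)
  = 2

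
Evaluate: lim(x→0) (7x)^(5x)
This is an exponential indeterminate form.

For exponential indeterminate forms, take the natural log:
  Let L = lim(x→0) (7x)^(5x)
  Then ln(L) = lim(x→0) [exponent × ln(base)]
  Evaluate using L'Hôpital or standard limits, then exponentiate.
  L = 1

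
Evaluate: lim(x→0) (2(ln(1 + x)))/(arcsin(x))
This is a 0/0 indeterminate form.

Apply L'Hôpital's rule: differentiate numerator and denominator separately.
  f(x) = 2·ln(x + 1)   ⇒   f'(x) = 2/(x + 1)
  g(x) = asin(x)   ⇒   g'(x) = 1/sqrt(1 - x^2)
  lim(x→0) f'(x)/g'(x) = lim(x→0) (2/(x + 1))/(1/sqrt(1 - x^2))
  = 2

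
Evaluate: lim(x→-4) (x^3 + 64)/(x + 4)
This is a standard limit.

Factor or rationalize the expression:
  lim(x→-4) (x^3 + 64)/(x + 4) = 48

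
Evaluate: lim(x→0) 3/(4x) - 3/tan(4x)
This is an ∞-∞ indeterminate form.

Combine fractions or rationalize to convert ∞-∞ to 0/0 form:
  lim(x→0) 3/(4x) - 3/tan(4x) = 0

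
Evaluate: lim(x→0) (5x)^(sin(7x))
This is an exponential indeterminate form.

For exponential indeterminate forms, take the natural log:
  Let L = lim(x→0) (5x)^(sin(7x))
  Then ln(L) = lim(x→0) [exponent × ln(base)]
  Evaluate using L'Hôpital or standard limits, then exponentiate.
  L = 1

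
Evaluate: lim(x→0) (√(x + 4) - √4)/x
This is a standard limit.

Factor or rationalize the expression:
  lim(x→0) (√(x + 4) - √4)/x = 1/4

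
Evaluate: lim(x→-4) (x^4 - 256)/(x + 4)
This is a standard limit.

Factor or rationalize the expression:
  lim(x→-4) (x^4 - 256)/(x + 4) = -256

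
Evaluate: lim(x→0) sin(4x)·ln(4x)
This is a 0·∞ indeterminate form.

Rewrite 0·∞ as a quotient (0/0 or ∞/∞ form), then apply L'Hôpital's rule:
  lim(x→0) sin(4x)·ln(4x) = 0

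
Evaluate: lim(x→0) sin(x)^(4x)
This is an exponential indeterminate form.

For exponential indeterminate forms, take the natural log:
  Let L = lim(x→0) sin(x)^(4x)
  Then ln(L) = lim(x→0) [exponent × ln(base)]
  Evaluate using L'Hôpital or standard limits, then exponentiate.
  L = 1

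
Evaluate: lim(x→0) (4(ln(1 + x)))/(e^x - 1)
This is a 0/0 indeterminate form.

Apply L'Hôpital's rule: differentiate numerator and denominator separately.
  f(x) = 4·ln(x + 1)   ⇒   f'(x) = 4/(x + 1)
  g(x) = e^(x) - 1   ⇒   g'(x) = e^(x)
  lim(x→0) f'(x)/g'(x) = lim(x→0) (4/(x + 1))/(e^(x))
  = 4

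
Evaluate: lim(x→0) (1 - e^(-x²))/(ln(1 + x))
This is a 0/0 indeterminate form.

Apply L'Hôpital's rule: differentiate numerator and denominator separately.
  f(x) = 1 - e^(-x^2)   ⇒   f'(x) = 2·x·e^(-x^2)
  g(x) = ln(x + 1)   ⇒   g'(x) = 1/(x + 1)
  lim(x→0) f'(x)/g'(x) = lim(x→0) (2·x·e^(-x^2))/(1/(x + 1))
  = 0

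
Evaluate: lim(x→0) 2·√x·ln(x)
This is a 0·∞ indeterminate form.

Rewrite 0·∞ as a quotient (0/0 or ∞/∞ form), then apply L'Hôpital's rule:
  lim(x→0) 2·√x·ln(x) = 0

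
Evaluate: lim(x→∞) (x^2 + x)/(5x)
This is an ∞/∞ indeterminate form.

Apply L'Hôpital's rule: differentiate numerator and denominator separately.
  f(x) = x^2 + x   ⇒   f'(x) = 2·x + 1
  g(x) = 5·x   ⇒   g'(x) = 5
  lim(x→∞) f'(x)/g'(x) = lim(x→∞) (2·x + 1)/(5)
  = ∞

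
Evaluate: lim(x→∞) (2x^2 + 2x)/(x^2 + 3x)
This is an ∞/∞ indeterminate form.

Apply L'Hôpital's rule: differentiate numerator and denominator separately.
  f(x) = 2·x^2 + 2·x   ⇒   f'(x) = 4·x + 2
  g(x) = x^2 + 3·x   ⇒   g'(x) = 2·x + 3
  lim(x→∞) f'(x)/g'(x) = lim(x→∞) (4·x + 2)/(2·x + 3)
  = 2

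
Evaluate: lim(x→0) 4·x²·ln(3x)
This is a 0·∞ indeterminate form.

Rewrite 0·∞ as a quotient (0/0 or ∞/∞ form), then apply L'Hôpital's rule:
  lim(x→0) 4·x²·ln(3x) = 0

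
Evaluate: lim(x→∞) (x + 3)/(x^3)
This is an ∞/∞ indeterminate form.

Apply L'Hôpital's rule: differentiate numerator and denominator separately.
  f(x) = x + 3   ⇒   f'(x) = 1
  g(x) = x^3   ⇒   g'(x) = 3·x^2
  lim(x→∞) f'(x)/g'(x) = lim(x→∞) (1)/(3·x^2)
  = 0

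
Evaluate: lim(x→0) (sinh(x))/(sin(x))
This is a 0/0 indeterminate form.

Apply L'Hôpital's rule: differentiate numerator and denominator separately.
  f(x) = sinh(x)   ⇒   f'(x) = cosh(x)
  g(x) = sin(x)   ⇒   g'(x) = cos(x)
  lim(x→0) f'(x)/g'(x) = lim(x→0) (cosh(x))/(cos(x))
  = 1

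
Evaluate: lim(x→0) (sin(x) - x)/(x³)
This is a 0/0 indeterminate form.

Apply L'Hôpital's rule: differentiate numerator and denominator separately.
  f(x) = -x + sin(x)   ⇒   f'(x) = cos(x) - 1
  g(x) = x^3   ⇒   g'(x) = 3·x^2
  lim(x→0) f'(x)/g'(x) = lim(x→0) (cos(x) - 1)/(3·x^2)
  = -1/6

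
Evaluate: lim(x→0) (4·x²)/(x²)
This is a 0/0 indeterminate form.

Apply L'Hôpital's rule: differentiate numerator and denominator separately.
  f(x) = 4·x^2   ⇒   f'(x) = 8·x
  g(x) = x^2   ⇒   g'(x) = 2·x
  lim(x→0) f'(x)/g'(x) = lim(x→0) (8·x)/(2·x)
  = 4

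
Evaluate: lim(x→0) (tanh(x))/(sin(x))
This is a 0/0 indeterminate form.

Apply L'Hôpital's rule: differentiate numerator and denominator separately.
  f(x) = tanh(x)   ⇒   f'(x) = 1 - tanh(x)^2
  g(x) = sin(x)   ⇒   g'(x) = cos(x)
  lim(x→0) f'(x)/g'(x) = lim(x→0) (1 - tanh(x)^2)/(cos(x))
  = 1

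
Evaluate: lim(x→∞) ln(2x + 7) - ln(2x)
This is an ∞-∞ indeterminate form.

Combine fractions or rationalize to convert ∞-∞ to 0/0 form:
  lim(x→∞) ln(2x + 7) - ln(2x) = 0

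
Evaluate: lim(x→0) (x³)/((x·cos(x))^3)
This is a 0/0 indeterminate form.

Apply L'Hôpital's rule: differentiate numerator and denominator separately.
  f(x) = x^3   ⇒   f'(x) = 3·x^2
  g(x) = x^3·cos(x)^3   ⇒   g'(x) = -3·x^3·sin(x)·cos(x)^2 + 3·x^2·cos(x)^3
  lim(x→0) f'(x)/g'(x) = lim(x→0) (3·x^2)/(-3·x^3·sin(x)·cos(x)^2 + 3·x^2·cos(x)^3)
  = 1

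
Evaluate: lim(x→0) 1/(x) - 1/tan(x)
This is an ∞-∞ indeterminate form.

Combine fractions or rationalize to convert ∞-∞ to 0/0 form:
  lim(x→0) 1/(x) - 1/tan(x) = 0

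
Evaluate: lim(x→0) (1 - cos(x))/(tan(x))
This is a 0/0 indeterminate form.

Apply L'Hôpital's rule: differentiate numerator and denominator separately.
  f(x) = 1 - cos(x)   ⇒   f'(x) = sin(x)
  g(x) = tan(x)   ⇒   g'(x) = tan(x)^2 + 1
  lim(x→0) f'(x)/g'(x) = lim(x→0) (sin(x))/(tan(x)^2 + 1)
  = 0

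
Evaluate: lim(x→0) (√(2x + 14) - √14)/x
This is a standard limit.

Factor or rationalize the expression:
  lim(x→0) (√(2x + 14) - √14)/x = sqrt(14)/14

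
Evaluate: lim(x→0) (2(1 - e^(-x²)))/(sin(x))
This is a 0/0 indeterminate form.

Apply L'Hôpital's rule: differentiate numerator and denominator separately.
  f(x) = 2 - 2·e^(-x^2)   ⇒   f'(x) = 4·x·e^(-x^2)
  g(x) = sin(x)   ⇒   g'(x) = cos(x)
  lim(x→0) f'(x)/g'(x) = lim(x→0) (4·x·e^(-x^2))/(cos(x))
  = 0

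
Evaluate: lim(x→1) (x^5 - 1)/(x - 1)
This is a standard limit.

Factor or rationalize the expression:
  lim(x→1) (x^5 - 1)/(x - 1) = 5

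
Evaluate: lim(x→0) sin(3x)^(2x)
This is an exponential indeterminate form.

For exponential indeterminate forms, take the natural log:
  Let L = lim(x→0) sin(3x)^(2x)
  Then ln(L) = lim(x→0) [exponent × ln(base)]
  Evaluate using L'Hôpital or standard limits, then exponentiate.
  L = 1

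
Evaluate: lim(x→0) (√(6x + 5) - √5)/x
This is a standard limit.

Factor or rationalize the expression:
  lim(x→0) (√(6x + 5) - √5)/x = 3·sqrt(5)/5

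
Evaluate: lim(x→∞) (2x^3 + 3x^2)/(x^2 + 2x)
This is an ∞/∞ indeterminate form.

Apply L'Hôpital's rule: differentiate numerator and denominator separately.
  f(x) = 2·x^3 + 3·x^2   ⇒   f'(x) = 6·x^2 + 6·x
  g(x) = x^2 + 2·x   ⇒   g'(x) = 2·x + 2
  lim(x→∞) f'(x)/g'(x) = lim(x→∞) (6·x^2 + 6·x)/(2·x + 2)
  = ∞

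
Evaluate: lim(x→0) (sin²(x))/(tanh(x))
This is a 0/0 indeterminate form.

Apply L'Hôpital's rule: differentiate numerator and denominator separately.
  f(x) = sin(x)^2   ⇒   f'(x) = 2·sin(x)·cos(x)
  g(x) = tanh(x)   ⇒   g'(x) = 1 - tanh(x)^2
  lim(x→0) f'(x)/g'(x) = lim(x→0) (2·sin(x)·cos(x))/(1 - tanh(x)^2)
  = 0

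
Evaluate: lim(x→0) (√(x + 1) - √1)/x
This is a standard limit.

Factor or rationalize the expression:
  lim(x→0) (√(x + 1) - √1)/x = 1/2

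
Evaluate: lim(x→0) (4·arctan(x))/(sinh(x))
This is a 0/0 indeterminate form.

Apply L'Hôpital's rule: differentiate numerator and denominator separately.
  f(x) = 4·atan(x)   ⇒   f'(x) = 4/(x^2 + 1)
  g(x) = sinh(x)   ⇒   g'(x) = cosh(x)
  lim(x→0) f'(x)/g'(x) = lim(x→0) (4/(x^2 + 1))/(cosh(x))
  = 4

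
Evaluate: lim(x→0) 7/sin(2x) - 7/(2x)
This is an ∞-∞ indeterminate form.

Combine fractions or rationalize to convert ∞-∞ to 0/0 form:
  lim(x→0) 7/sin(2x) - 7/(2x) = 0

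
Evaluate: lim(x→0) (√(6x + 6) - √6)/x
This is a standard limit.

Factor or rationalize the expression:
  lim(x→0) (√(6x + 6) - √6)/x = sqrt(6)/2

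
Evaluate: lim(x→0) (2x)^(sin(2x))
This is an exponential indeterminate form.

For exponential indeterminate forms, take the natural log:
  Let L = lim(x→0) (2x)^(sin(2x))
  Then ln(L) = lim(x→0) [exponent × ln(base)]
  Evaluate using L'Hôpital or standard limits, then exponentiate.
  L = 1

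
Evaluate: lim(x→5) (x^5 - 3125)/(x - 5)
This is a standard limit.

Factor or rationalize the expression:
  lim(x→5) (x^5 - 3125)/(x - 5) = 3125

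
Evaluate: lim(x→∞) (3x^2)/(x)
This is an ∞/∞ indeterminate form.

Apply L'Hôpital's rule: differentiate numerator and denominator separately.
  f(x) = 3·x^2   ⇒   f'(x) = 6·x
  g(x) = x   ⇒   g'(x) = 1
  lim(x→∞) f'(x)/g'(x) = lim(x→∞) (6·x)/(1)
  = ∞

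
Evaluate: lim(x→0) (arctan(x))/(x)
This is a 0/0 indeterminate form.

Apply L'Hôpital's rule: differentiate numerator and denominator separately.
  f(x) = atan(x)   ⇒   f'(x) = 1/(x^2 + 1)
  g(x) = x   ⇒   g'(x) = 1
  lim(x→0) f'(x)/g'(x) = lim(x→0) (1/(x^2 + 1))/(1)
  = 1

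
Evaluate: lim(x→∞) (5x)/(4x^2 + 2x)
This is an ∞/∞ indeterminate form.

Apply L'Hôpital's rule: differentiate numerator and denominator separately.
  f(x) = 5·x   ⇒   f'(x) = 5
  g(x) = 4·x^2 + 2·x   ⇒   g'(x) = 8·x + 2
  lim(x→∞) f'(x)/g'(x) = lim(x→∞) (5)/(8·x + 2)
  = 0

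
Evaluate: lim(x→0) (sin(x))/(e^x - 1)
This is a 0/0 indeterminate form.

Apply L'Hôpital's rule: differentiate numerator and denominator separately.
  f(x) = sin(x)   ⇒   f'(x) = cos(x)
  g(x) = e^(x) - 1   ⇒   g'(x) = e^(x)
  lim(x→0) f'(x)/g'(x) = lim(x→0) (cos(x))/(e^(x))
  = 1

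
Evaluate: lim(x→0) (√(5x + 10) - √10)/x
This is a standard limit.

Factor or rationalize the expression:
  lim(x→0) (√(5x + 10) - √10)/x = sqrt(10)/4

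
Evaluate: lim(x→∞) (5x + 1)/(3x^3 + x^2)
This is an ∞/∞ indeterminate form.

Apply L'Hôpital's rule: differentiate numerator and denominator separately.
  f(x) = 5·x + 1   ⇒   f'(x) = 5
  g(x) = 3·x^3 + x^2   ⇒   g'(x) = 9·x^2 + 2·x
  lim(x→∞) f'(x)/g'(x) = lim(x→∞) (5)/(9·x^2 + 2·x)
  = 0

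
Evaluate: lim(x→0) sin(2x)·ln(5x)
This is a 0·∞ indeterminate form.

Rewrite 0·∞ as a quotient (0/0 or ∞/∞ form), then apply L'Hôpital's rule:
  lim(x→0) sin(2x)·ln(5x) = 0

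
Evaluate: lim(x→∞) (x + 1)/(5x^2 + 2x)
This is an ∞/∞ indeterminate form.

Apply L'Hôpital's rule: differentiate numerator and denominator separately.
  f(x) = x + 1   ⇒   f'(x) = 1
  g(x) = 5·x^2 + 2·x   ⇒   g'(x) = 10·x + 2
  lim(x→∞) f'(x)/g'(x) = lim(x→∞) (1)/(10·x + 2)
  = 0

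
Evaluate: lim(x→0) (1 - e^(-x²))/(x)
This is a 0/0 indeterminate form.

Apply L'Hôpital's rule: differentiate numerator and denominator separately.
  f(x) = 1 - e^(-x^2)   ⇒   f'(x) = 2·x·e^(-x^2)
  g(x) = x   ⇒   g'(x) = 1
  lim(x→0) f'(x)/g'(x) = lim(x→0) (2·x·e^(-x^2))/(1)
  = 0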